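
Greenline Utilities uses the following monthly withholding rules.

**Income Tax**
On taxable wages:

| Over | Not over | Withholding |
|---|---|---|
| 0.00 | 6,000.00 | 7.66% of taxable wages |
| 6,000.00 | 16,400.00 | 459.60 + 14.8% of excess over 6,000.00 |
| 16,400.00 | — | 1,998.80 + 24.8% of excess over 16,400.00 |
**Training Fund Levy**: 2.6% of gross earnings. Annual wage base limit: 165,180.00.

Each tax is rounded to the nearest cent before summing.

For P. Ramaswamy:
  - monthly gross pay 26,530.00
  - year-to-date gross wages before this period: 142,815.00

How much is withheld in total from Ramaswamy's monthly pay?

5,092.53

Income Tax: taxable = 26,530.00
  1,998.80 + 24.8% × (26,530.00 − 16,400.00) = 1,998.80 + 24.8% × 10,130.00 = 4,511.04
Training Fund Levy: cap 165,180.00 − YTD 142,815.00 = 22,365.00 subject; 2.6% × 22,365.00 = 581.49
Total: 4,511.04 + 581.49 = 5,092.53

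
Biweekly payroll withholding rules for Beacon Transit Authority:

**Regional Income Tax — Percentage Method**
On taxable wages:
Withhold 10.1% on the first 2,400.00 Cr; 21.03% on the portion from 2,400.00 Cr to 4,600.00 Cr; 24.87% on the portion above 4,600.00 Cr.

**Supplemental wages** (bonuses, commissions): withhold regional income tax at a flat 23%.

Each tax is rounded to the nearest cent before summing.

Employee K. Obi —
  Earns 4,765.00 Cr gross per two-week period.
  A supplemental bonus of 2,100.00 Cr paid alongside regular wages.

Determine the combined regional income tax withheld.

1,229.10 Cr

Regional Income Tax: taxable = 4,765.00 Cr
  705.06 Cr + 24.87% × (4,765.00 Cr − 4,600.00 Cr) = 705.06 Cr + 24.87% × 165.00 Cr = 746.10 Cr
Supplemental (23% flat on bonus): 23% × 2,100.00 Cr = 483.00 Cr
Total regional income tax: 746.10 Cr + 483.00 Cr = 1,229.10 Cr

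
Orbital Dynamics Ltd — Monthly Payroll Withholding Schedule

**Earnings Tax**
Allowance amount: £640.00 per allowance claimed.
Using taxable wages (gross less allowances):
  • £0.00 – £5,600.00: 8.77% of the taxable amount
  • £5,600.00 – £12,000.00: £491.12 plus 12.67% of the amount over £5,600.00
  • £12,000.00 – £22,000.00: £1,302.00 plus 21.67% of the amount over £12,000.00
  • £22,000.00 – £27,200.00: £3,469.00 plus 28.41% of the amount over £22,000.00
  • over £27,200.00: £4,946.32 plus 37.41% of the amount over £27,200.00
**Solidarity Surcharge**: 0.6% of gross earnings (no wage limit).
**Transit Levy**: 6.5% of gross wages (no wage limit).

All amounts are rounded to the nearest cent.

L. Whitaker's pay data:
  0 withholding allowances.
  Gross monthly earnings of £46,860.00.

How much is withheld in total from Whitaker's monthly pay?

Earnings Tax: taxable = £46,860.00
  £4,946.32 + 37.41% × (£46,860.00 − £27,200.00) = £4,946.32 + 37.41% × £19,660.00 = £12,301.13
Solidarity Surcharge: 0.6% × £46,860.00 = £281.16
Transit Levy: 6.5% × £46,860.00 = £3,045.90
Total: £12,301.13 + £281.16 + £3,045.90 = £15,628.19

£15,628.19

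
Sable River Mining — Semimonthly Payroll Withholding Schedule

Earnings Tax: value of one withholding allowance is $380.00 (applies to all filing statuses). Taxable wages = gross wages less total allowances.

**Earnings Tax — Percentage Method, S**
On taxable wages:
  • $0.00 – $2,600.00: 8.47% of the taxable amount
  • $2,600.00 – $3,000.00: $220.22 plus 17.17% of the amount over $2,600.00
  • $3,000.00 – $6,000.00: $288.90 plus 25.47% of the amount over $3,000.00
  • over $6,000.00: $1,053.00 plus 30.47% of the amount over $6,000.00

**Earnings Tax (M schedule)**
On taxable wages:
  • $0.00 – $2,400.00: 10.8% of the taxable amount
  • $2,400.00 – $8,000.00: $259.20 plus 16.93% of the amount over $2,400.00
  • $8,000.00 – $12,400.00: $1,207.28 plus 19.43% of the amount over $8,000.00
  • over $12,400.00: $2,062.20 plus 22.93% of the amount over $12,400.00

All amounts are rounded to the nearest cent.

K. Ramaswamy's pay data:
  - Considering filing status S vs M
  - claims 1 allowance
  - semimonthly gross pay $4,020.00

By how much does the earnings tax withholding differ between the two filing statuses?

Earnings Tax (S): taxable = $4,020.00 − 1×$380.00 = $3,640.00
  $288.90 + 25.47% × ($3,640.00 − $3,000.00) = $288.90 + 25.47% × $640.00 = $451.91
Earnings Tax (M): taxable = $4,020.00 − 1×$380.00 = $3,640.00
  $259.20 + 16.93% × ($3,640.00 − $2,400.00) = $259.20 + 16.93% × $1,240.00 = $469.13
Difference: |$451.91 − $469.13| = $17.22 (higher under M)

$17.22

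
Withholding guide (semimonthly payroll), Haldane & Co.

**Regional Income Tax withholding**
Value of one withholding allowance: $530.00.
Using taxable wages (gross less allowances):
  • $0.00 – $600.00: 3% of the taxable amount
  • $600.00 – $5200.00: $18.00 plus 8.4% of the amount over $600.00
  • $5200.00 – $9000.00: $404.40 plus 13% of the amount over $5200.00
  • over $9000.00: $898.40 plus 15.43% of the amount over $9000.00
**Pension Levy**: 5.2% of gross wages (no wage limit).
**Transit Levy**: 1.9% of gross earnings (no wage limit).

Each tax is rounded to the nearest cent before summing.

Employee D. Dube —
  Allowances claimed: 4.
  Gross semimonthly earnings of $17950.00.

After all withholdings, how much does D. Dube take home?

Regional Income Tax: taxable = $17950.00 − 4×$530.00 = $15830.00
  $898.40 + 15.43% × ($15830.00 − $9000.00) = $898.40 + 15.43% × $6830.00 = $1952.27
Pension Levy: 5.2% × $17950.00 = $933.40
Transit Levy: 1.9% × $17950.00 = $341.05
Total withheld: $1952.27 + $933.40 + $341.05 = $3226.72
Net pay: $17950.00 − $3226.72 = $14723.28

$14723.28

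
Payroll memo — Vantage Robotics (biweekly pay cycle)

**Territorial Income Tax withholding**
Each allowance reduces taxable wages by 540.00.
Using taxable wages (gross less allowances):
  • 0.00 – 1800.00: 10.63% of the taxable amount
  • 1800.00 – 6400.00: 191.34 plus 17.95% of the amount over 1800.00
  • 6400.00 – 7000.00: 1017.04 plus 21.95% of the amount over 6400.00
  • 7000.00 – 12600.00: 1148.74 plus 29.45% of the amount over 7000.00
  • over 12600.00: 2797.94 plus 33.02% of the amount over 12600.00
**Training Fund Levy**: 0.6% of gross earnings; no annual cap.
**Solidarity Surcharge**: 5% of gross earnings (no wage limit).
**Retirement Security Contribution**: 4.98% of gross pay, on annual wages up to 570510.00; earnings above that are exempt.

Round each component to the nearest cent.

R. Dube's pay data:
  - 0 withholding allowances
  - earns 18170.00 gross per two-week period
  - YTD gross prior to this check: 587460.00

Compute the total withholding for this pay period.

5654.67

Territorial Income Tax: taxable = 18170.00
  2797.94 + 33.02% × (18170.00 − 12600.00) = 2797.94 + 33.02% × 5570.00 = 4637.15
Training Fund Levy: 0.6% × 18170.00 = 109.02
Solidarity Surcharge: 5% × 18170.00 = 908.50
Retirement Security Contribution: YTD 587460.00 ≥ cap 570510.00 → 0.00
Total: 4637.15 + 109.02 + 908.50 + 0.00 = 5654.67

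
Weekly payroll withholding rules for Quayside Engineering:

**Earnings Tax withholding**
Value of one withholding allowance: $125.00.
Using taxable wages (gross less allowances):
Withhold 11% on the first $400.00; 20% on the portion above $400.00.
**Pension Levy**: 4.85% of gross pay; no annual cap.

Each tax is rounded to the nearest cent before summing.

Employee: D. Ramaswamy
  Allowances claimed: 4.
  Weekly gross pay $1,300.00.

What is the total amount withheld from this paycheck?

Earnings Tax: taxable = $1,300.00 − 4×$125.00 = $800.00
  $44.00 + 20% × ($800.00 − $400.00) = $44.00 + 20% × $400.00 = $124.00
Pension Levy: 4.85% × $1,300.00 = $63.05
Total: $124.00 + $63.05 = $187.05

$187.05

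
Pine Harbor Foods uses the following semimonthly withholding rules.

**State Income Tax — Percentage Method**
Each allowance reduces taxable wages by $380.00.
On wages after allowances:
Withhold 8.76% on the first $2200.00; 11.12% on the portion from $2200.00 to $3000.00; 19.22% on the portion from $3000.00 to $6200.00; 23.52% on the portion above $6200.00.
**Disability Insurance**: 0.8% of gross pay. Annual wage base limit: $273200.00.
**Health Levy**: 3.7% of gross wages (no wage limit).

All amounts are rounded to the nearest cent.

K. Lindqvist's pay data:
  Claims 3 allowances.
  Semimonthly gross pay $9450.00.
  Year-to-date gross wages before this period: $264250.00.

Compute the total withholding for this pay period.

$1814.24

State Income Tax: taxable = $9450.00 − 3×$380.00 = $8310.00
  $896.72 + 23.52% × ($8310.00 − $6200.00) = $896.72 + 23.52% × $2110.00 = $1392.99
Disability Insurance: cap $273200.00 − YTD $264250.00 = $8950.00 subject; 0.8% × $8950.00 = $71.60
Health Levy: 3.7% × $9450.00 = $349.65
Total: $1392.99 + $71.60 + $349.65 = $1814.24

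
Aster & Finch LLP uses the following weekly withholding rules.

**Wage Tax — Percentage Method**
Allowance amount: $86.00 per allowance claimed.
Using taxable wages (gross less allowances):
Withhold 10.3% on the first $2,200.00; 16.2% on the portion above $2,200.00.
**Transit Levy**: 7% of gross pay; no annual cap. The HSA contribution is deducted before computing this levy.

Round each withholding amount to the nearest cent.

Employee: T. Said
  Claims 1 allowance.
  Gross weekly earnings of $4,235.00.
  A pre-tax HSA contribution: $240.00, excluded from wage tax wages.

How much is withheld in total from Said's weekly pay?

Wage Tax: taxable = $4,235.00 − $240.00 − 1×$86.00 = $3,909.00
  $226.60 + 16.2% × ($3,909.00 − $2,200.00) = $226.60 + 16.2% × $1,709.00 = $503.46
Transit Levy: 7% × $3,995.00 = $279.65
Total: $503.46 + $279.65 = $783.11

$783.11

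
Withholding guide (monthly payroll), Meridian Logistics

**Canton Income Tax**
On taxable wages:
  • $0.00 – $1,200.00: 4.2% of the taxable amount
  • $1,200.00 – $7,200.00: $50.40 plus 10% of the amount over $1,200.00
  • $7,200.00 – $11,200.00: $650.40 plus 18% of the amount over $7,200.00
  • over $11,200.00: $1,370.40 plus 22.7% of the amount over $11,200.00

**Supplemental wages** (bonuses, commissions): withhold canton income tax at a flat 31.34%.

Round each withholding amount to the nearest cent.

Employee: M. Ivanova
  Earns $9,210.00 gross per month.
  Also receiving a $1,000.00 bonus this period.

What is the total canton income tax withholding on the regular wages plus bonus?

$1,325.60

Canton Income Tax: taxable = $9,210.00
  $650.40 + 18% × ($9,210.00 − $7,200.00) = $650.40 + 18% × $2,010.00 = $1,012.20
Supplemental (31.34% flat on bonus): 31.34% × $1,000.00 = $313.40
Total canton income tax: $1,012.20 + $313.40 = $1,325.60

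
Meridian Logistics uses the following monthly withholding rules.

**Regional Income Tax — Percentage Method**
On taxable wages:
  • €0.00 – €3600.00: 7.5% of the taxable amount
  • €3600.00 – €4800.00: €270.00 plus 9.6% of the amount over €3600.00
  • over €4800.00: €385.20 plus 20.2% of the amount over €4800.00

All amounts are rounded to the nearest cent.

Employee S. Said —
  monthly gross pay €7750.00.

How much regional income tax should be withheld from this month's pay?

Regional Income Tax: taxable = €7750.00
  €385.20 + 20.2% × (€7750.00 − €4800.00) = €385.20 + 20.2% × €2950.00 = €981.10

€981.10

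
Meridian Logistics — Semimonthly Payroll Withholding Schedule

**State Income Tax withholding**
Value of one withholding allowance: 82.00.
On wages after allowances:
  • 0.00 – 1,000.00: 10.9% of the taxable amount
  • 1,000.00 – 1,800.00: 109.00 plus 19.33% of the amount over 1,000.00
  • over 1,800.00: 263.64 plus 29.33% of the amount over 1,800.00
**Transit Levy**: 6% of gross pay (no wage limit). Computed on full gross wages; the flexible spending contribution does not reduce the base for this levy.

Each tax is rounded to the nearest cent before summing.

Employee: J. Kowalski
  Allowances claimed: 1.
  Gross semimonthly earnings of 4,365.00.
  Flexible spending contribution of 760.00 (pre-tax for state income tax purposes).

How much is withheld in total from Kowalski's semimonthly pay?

1,030.90

State Income Tax: taxable = 4,365.00 − 760.00 − 1×82.00 = 3,523.00
  263.64 + 29.33% × (3,523.00 − 1,800.00) = 263.64 + 29.33% × 1,723.00 = 769.00
Transit Levy: 6% × 4,365.00 = 261.90
Total: 769.00 + 261.90 = 1,030.90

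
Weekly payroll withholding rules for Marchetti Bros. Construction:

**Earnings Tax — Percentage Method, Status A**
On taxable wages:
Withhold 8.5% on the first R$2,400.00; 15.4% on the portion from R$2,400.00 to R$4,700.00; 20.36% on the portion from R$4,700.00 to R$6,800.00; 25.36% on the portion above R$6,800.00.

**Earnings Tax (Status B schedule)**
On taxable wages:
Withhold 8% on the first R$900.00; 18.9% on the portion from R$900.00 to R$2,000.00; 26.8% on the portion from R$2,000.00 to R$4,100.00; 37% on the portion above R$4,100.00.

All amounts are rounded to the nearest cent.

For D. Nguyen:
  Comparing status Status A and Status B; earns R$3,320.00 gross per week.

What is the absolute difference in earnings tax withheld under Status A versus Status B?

R$287.98

Earnings Tax (Status A): taxable = R$3,320.00
  R$204.00 + 15.4% × (R$3,320.00 − R$2,400.00) = R$204.00 + 15.4% × R$920.00 = R$345.68
Earnings Tax (Status B): taxable = R$3,320.00
  R$279.90 + 26.8% × (R$3,320.00 − R$2,000.00) = R$279.90 + 26.8% × R$1,320.00 = R$633.66
Difference: |R$345.68 − R$633.66| = R$287.98 (higher under Status B)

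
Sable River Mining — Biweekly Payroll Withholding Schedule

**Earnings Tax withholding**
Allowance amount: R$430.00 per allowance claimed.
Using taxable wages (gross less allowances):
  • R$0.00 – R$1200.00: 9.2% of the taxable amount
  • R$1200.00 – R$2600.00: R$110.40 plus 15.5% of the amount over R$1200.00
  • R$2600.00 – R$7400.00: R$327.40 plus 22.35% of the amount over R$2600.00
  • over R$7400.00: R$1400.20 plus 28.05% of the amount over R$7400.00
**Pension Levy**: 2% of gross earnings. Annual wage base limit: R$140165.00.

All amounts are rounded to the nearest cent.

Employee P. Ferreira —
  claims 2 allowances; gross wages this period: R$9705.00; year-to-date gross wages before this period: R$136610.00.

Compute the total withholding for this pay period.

R$1876.62

Earnings Tax: taxable = R$9705.00 − 2×R$430.00 = R$8845.00
  R$1400.20 + 28.05% × (R$8845.00 − R$7400.00) = R$1400.20 + 28.05% × R$1445.00 = R$1805.52
Pension Levy: cap R$140165.00 − YTD R$136610.00 = R$3555.00 subject; 2% × R$3555.00 = R$71.10
Total: R$1805.52 + R$71.10 = R$1876.62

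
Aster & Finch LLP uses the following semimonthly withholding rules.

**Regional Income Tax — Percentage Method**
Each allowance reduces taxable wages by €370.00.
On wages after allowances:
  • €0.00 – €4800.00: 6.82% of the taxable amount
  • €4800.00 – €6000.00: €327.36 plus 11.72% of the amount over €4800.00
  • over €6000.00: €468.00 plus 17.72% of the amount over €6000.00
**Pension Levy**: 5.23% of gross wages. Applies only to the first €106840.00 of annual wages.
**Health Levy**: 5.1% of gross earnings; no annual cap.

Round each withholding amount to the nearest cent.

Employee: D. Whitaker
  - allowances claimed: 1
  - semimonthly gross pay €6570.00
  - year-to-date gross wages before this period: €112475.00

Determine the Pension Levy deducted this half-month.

€0.00

Pension Levy: YTD €112475.00 ≥ cap €106840.00 → €0.00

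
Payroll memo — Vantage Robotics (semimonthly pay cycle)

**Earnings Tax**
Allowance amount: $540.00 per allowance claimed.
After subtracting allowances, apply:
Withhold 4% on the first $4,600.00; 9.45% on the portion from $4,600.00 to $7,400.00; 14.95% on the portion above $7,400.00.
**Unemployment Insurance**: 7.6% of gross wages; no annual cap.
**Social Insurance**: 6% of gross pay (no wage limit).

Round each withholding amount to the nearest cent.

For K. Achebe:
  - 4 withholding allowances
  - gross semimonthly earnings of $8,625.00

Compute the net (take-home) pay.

$7,091.76

Earnings Tax: taxable = $8,625.00 − 4×$540.00 = $6,465.00
  $184.00 + 9.45% × ($6,465.00 − $4,600.00) = $184.00 + 9.45% × $1,865.00 = $360.24
Unemployment Insurance: 7.6% × $8,625.00 = $655.50
Social Insurance: 6% × $8,625.00 = $517.50
Total withheld: $360.24 + $655.50 + $517.50 = $1,533.24
Net pay: $8,625.00 − $1,533.24 = $7,091.76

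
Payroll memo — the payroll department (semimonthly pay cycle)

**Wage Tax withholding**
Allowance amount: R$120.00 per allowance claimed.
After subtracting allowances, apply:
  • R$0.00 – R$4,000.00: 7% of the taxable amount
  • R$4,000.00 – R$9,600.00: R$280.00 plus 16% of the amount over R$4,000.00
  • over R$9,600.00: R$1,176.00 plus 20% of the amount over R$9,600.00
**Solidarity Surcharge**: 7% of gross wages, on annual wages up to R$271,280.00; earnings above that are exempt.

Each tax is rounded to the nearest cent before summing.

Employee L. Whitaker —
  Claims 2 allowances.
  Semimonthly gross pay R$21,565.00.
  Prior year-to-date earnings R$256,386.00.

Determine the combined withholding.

R$4,563.58

Wage Tax: taxable = R$21,565.00 − 2×R$120.00 = R$21,325.00
  R$1,176.00 + 20% × (R$21,325.00 − R$9,600.00) = R$1,176.00 + 20% × R$11,725.00 = R$3,521.00
Solidarity Surcharge: cap R$271,280.00 − YTD R$256,386.00 = R$14,894.00 subject; 7% × R$14,894.00 = R$1,042.58
Total: R$3,521.00 + R$1,042.58 = R$4,563.58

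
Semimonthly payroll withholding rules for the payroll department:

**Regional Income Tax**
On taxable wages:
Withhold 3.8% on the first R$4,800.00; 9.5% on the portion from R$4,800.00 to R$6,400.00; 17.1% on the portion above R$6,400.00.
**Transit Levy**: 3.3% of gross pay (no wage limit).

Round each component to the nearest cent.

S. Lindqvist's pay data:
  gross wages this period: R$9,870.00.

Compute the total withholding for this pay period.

R$1,253.48

Regional Income Tax: taxable = R$9,870.00
  R$334.40 + 17.1% × (R$9,870.00 − R$6,400.00) = R$334.40 + 17.1% × R$3,470.00 = R$927.77
Transit Levy: 3.3% × R$9,870.00 = R$325.71
Total: R$927.77 + R$325.71 = R$1,253.48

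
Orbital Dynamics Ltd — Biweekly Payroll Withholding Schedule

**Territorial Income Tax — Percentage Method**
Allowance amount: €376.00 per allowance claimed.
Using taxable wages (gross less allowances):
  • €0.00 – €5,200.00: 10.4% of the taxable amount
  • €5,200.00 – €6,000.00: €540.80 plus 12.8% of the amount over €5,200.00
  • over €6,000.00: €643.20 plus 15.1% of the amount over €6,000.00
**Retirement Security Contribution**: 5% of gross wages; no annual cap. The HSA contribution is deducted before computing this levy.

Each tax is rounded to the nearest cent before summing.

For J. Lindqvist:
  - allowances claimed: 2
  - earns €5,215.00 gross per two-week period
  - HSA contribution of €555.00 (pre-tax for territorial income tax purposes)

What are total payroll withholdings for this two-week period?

€639.43

Territorial Income Tax: taxable = €5,215.00 − €555.00 − 2×€376.00 = €3,908.00
  10.4% × €3,908.00 = €406.43
Retirement Security Contribution: 5% × €4,660.00 = €233.00
Total: €406.43 + €233.00 = €639.43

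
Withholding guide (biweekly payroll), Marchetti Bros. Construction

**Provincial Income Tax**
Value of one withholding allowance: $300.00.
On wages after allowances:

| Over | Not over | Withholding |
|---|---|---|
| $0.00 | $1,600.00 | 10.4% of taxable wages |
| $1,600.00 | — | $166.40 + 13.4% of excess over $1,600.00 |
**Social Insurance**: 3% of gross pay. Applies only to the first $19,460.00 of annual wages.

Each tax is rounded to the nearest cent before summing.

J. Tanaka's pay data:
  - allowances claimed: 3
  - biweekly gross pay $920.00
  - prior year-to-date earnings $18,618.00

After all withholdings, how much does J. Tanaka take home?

$892.66

Provincial Income Tax: taxable = $920.00 − 3×$300.00 = $20.00
  10.4% × $20.00 = $2.08
Social Insurance: cap $19,460.00 − YTD $18,618.00 = $842.00 subject; 3% × $842.00 = $25.26
Total withheld: $2.08 + $25.26 = $27.34
Net pay: $920.00 − $27.34 = $892.66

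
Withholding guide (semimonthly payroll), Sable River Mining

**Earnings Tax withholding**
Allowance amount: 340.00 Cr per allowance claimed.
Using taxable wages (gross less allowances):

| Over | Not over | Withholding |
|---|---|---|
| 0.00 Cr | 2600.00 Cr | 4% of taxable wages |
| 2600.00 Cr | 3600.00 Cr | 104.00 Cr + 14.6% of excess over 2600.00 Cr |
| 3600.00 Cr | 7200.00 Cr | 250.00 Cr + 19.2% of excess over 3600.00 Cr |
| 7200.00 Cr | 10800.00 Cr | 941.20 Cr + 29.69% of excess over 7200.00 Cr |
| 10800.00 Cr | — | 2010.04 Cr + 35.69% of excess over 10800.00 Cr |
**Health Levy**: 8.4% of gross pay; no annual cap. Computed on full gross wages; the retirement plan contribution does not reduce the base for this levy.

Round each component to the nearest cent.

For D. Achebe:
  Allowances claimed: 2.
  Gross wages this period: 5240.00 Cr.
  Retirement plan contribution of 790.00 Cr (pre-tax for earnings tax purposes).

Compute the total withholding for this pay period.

722.80 Cr

Earnings Tax: taxable = 5240.00 Cr − 790.00 Cr − 2×340.00 Cr = 3770.00 Cr
  250.00 Cr + 19.2% × (3770.00 Cr − 3600.00 Cr) = 250.00 Cr + 19.2% × 170.00 Cr = 282.64 Cr
Health Levy: 8.4% × 5240.00 Cr = 440.16 Cr
Total: 282.64 Cr + 440.16 Cr = 722.80 Cr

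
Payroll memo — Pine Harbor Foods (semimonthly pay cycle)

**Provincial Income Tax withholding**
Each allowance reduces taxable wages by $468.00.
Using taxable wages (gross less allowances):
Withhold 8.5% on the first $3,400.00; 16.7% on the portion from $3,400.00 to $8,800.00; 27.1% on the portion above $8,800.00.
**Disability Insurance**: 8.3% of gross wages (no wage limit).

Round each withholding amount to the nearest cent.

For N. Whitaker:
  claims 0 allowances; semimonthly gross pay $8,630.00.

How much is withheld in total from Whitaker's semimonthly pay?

$1,878.70

Provincial Income Tax: taxable = $8,630.00
  $289.00 + 16.7% × ($8,630.00 − $3,400.00) = $289.00 + 16.7% × $5,230.00 = $1,162.41
Disability Insurance: 8.3% × $8,630.00 = $716.29
Total: $1,162.41 + $716.29 = $1,878.70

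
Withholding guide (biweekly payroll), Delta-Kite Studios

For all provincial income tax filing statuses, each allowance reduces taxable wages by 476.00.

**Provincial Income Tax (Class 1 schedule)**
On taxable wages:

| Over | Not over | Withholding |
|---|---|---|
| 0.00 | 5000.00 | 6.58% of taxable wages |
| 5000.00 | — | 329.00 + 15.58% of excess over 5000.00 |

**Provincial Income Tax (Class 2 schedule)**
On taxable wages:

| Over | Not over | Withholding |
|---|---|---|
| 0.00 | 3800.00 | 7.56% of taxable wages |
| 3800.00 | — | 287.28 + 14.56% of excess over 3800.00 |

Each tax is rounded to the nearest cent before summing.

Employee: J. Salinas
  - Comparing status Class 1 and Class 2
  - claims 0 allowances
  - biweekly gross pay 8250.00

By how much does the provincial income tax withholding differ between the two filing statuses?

99.85

Provincial Income Tax (Class 1): taxable = 8250.00
  329.00 + 15.58% × (8250.00 − 5000.00) = 329.00 + 15.58% × 3250.00 = 835.35
Provincial Income Tax (Class 2): taxable = 8250.00
  287.28 + 14.56% × (8250.00 − 3800.00) = 287.28 + 14.56% × 4450.00 = 935.20
Difference: |835.35 − 935.20| = 99.85 (higher under Class 2)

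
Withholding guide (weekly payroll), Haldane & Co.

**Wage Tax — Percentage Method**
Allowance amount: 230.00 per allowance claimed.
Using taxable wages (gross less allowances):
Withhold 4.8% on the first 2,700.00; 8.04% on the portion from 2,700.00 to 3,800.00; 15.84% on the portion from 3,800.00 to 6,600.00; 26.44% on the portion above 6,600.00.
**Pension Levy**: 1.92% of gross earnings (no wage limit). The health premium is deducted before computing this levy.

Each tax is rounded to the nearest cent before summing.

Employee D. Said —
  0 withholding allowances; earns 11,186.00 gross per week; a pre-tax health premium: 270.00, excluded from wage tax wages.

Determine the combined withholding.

2,012.30

Wage Tax: taxable = 11,186.00 − 270.00 = 10,916.00
  661.56 + 26.44% × (10,916.00 − 6,600.00) = 661.56 + 26.44% × 4,316.00 = 1,802.71
Pension Levy: 1.92% × 10,916.00 = 209.59
Total: 1,802.71 + 209.59 = 2,012.30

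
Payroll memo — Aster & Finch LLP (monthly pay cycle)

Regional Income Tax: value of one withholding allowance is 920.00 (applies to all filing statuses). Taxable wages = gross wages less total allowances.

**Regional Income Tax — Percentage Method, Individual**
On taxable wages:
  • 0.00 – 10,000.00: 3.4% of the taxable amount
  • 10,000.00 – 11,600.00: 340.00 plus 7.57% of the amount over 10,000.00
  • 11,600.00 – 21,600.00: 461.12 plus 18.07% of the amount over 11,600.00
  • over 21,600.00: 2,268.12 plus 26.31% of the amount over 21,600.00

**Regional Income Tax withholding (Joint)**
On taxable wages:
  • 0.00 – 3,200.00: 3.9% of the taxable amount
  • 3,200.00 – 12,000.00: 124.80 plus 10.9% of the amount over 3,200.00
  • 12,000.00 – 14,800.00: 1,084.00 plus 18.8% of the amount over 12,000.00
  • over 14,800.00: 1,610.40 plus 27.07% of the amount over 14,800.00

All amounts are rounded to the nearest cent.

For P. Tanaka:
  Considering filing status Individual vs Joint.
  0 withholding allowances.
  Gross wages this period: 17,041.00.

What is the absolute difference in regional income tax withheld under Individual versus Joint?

Regional Income Tax (Individual): taxable = 17,041.00
  461.12 + 18.07% × (17,041.00 − 11,600.00) = 461.12 + 18.07% × 5,441.00 = 1,444.31
Regional Income Tax (Joint): taxable = 17,041.00
  1,610.40 + 27.07% × (17,041.00 − 14,800.00) = 1,610.40 + 27.07% × 2,241.00 = 2,217.04
Difference: |1,444.31 − 2,217.04| = 772.73 (higher under Joint)

772.73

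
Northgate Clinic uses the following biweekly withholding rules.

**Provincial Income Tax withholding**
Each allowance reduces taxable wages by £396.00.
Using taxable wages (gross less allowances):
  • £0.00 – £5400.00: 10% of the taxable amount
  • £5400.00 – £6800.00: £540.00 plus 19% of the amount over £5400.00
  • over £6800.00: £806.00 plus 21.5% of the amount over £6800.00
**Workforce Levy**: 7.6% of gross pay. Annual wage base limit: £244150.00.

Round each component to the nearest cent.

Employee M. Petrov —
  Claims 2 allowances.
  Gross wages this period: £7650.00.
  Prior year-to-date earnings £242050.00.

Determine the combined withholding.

Provincial Income Tax: taxable = £7650.00 − 2×£396.00 = £6858.00
  £806.00 + 21.5% × (£6858.00 − £6800.00) = £806.00 + 21.5% × £58.00 = £818.47
Workforce Levy: cap £244150.00 − YTD £242050.00 = £2100.00 subject; 7.6% × £2100.00 = £159.60
Total: £818.47 + £159.60 = £978.07

£978.07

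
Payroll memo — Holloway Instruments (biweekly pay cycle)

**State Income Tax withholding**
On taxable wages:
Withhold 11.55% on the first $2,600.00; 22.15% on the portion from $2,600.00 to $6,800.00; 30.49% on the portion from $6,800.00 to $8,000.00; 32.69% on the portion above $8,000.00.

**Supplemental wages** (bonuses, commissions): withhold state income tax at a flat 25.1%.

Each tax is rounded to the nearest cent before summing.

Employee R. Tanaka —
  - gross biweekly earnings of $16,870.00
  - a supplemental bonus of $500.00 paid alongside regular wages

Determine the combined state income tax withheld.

$4,621.58

State Income Tax: taxable = $16,870.00
  $1,596.48 + 32.69% × ($16,870.00 − $8,000.00) = $1,596.48 + 32.69% × $8,870.00 = $4,496.08
Supplemental (25.1% flat on bonus): 25.1% × $500.00 = $125.50
Total state income tax: $4,496.08 + $125.50 = $4,621.58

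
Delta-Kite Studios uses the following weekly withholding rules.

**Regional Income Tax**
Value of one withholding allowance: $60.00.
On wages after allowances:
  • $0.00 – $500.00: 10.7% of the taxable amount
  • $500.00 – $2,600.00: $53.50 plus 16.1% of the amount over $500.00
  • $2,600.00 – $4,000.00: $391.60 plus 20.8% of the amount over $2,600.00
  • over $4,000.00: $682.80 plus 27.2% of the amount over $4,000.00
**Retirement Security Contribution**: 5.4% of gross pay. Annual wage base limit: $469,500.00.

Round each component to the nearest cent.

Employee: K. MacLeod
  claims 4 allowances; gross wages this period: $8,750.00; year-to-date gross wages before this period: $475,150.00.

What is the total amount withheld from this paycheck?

$1,909.52

Regional Income Tax: taxable = $8,750.00 − 4×$60.00 = $8,510.00
  $682.80 + 27.2% × ($8,510.00 − $4,000.00) = $682.80 + 27.2% × $4,510.00 = $1,909.52
Retirement Security Contribution: YTD $475,150.00 ≥ cap $469,500.00 → $0.00
Total: $1,909.52 + $0.00 = $1,909.52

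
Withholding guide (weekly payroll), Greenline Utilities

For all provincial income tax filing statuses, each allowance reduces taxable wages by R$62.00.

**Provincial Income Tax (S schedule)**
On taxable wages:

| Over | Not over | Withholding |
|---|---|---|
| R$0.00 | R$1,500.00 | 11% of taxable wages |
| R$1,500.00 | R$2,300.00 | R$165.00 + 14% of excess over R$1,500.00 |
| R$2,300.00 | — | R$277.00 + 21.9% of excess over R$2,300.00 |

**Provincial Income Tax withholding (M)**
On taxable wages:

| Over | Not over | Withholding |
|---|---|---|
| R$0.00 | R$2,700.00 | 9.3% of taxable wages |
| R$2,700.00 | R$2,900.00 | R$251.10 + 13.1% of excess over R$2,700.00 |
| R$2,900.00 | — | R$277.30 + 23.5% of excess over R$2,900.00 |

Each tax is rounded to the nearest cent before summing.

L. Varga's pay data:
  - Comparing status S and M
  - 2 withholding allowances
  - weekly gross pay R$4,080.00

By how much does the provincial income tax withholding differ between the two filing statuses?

Provincial Income Tax (S): taxable = R$4,080.00 − 2×R$62.00 = R$3,956.00
  R$277.00 + 21.9% × (R$3,956.00 − R$2,300.00) = R$277.00 + 21.9% × R$1,656.00 = R$639.66
Provincial Income Tax (M): taxable = R$4,080.00 − 2×R$62.00 = R$3,956.00
  R$277.30 + 23.5% × (R$3,956.00 − R$2,900.00) = R$277.30 + 23.5% × R$1,056.00 = R$525.46
Difference: |R$639.66 − R$525.46| = R$114.20 (higher under S)

R$114.20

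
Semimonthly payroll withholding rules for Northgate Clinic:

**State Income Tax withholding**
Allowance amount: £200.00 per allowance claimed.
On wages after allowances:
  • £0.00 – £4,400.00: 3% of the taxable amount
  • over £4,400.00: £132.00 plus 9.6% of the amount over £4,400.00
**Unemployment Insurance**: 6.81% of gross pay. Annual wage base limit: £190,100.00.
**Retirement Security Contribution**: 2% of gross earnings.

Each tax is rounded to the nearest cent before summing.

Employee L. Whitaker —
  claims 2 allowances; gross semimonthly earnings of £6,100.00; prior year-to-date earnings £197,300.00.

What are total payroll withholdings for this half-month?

State Income Tax: taxable = £6,100.00 − 2×£200.00 = £5,700.00
  £132.00 + 9.6% × (£5,700.00 − £4,400.00) = £132.00 + 9.6% × £1,300.00 = £256.80
Unemployment Insurance: YTD £197,300.00 ≥ cap £190,100.00 → £0.00
Retirement Security Contribution: 2% × £6,100.00 = £122.00
Total: £256.80 + £0.00 + £122.00 = £378.80

£378.80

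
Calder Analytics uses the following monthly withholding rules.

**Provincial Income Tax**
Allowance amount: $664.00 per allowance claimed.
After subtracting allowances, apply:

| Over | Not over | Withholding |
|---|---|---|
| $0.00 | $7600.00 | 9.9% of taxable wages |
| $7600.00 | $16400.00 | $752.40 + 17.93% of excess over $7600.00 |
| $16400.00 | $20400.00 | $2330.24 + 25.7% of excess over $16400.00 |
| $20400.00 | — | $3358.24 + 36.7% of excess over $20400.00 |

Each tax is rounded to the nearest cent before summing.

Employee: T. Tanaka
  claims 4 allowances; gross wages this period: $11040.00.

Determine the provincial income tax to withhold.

Provincial Income Tax: taxable = $11040.00 − 4×$664.00 = $8384.00
  $752.40 + 17.93% × ($8384.00 − $7600.00) = $752.40 + 17.93% × $784.00 = $892.97

$892.97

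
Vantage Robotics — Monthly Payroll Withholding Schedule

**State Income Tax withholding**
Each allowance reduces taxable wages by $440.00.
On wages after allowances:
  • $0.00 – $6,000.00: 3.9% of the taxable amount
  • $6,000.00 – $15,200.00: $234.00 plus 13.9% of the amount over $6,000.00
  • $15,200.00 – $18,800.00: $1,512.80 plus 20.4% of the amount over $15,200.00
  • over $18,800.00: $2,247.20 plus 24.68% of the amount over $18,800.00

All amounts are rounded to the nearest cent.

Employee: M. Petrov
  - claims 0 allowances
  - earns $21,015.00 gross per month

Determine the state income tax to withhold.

$2,793.86

State Income Tax: taxable = $21,015.00
  $2,247.20 + 24.68% × ($21,015.00 − $18,800.00) = $2,247.20 + 24.68% × $2,215.00 = $2,793.86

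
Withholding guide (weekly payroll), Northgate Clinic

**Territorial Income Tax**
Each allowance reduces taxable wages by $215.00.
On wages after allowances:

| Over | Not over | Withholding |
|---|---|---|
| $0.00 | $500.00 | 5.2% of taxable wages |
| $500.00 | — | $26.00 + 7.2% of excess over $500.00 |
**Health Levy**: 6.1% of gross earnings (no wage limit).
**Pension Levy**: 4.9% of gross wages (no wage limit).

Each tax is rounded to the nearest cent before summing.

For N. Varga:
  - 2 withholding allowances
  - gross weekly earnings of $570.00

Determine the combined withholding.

Territorial Income Tax: taxable = $570.00 − 2×$215.00 = $140.00
  5.2% × $140.00 = $7.28
Health Levy: 6.1% × $570.00 = $34.77
Pension Levy: 4.9% × $570.00 = $27.93
Total: $7.28 + $34.77 + $27.93 = $69.98

$69.98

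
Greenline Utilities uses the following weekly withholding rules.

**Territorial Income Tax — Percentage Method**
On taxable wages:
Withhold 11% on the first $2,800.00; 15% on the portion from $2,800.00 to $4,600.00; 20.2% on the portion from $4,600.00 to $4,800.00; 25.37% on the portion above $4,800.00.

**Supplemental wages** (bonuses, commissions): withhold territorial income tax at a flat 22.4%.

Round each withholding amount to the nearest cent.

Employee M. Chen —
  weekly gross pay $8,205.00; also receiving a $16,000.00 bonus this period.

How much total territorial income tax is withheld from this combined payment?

Territorial Income Tax: taxable = $8,205.00
  $618.40 + 25.37% × ($8,205.00 − $4,800.00) = $618.40 + 25.37% × $3,405.00 = $1,482.25
Supplemental (22.4% flat on bonus): 22.4% × $16,000.00 = $3,584.00
Total territorial income tax: $1,482.25 + $3,584.00 = $5,066.25

$5,066.25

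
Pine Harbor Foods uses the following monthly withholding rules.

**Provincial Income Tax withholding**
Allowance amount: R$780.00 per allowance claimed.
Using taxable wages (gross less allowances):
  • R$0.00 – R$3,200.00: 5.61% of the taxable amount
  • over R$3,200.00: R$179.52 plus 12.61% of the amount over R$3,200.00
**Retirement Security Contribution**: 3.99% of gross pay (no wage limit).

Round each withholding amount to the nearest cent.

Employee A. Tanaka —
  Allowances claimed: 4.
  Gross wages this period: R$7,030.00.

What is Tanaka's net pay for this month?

Provincial Income Tax: taxable = R$7,030.00 − 4×R$780.00 = R$3,910.00
  R$179.52 + 12.61% × (R$3,910.00 − R$3,200.00) = R$179.52 + 12.61% × R$710.00 = R$269.05
Retirement Security Contribution: 3.99% × R$7,030.00 = R$280.50
Total withheld: R$269.05 + R$280.50 = R$549.55
Net pay: R$7,030.00 − R$549.55 = R$6,480.45

R$6,480.45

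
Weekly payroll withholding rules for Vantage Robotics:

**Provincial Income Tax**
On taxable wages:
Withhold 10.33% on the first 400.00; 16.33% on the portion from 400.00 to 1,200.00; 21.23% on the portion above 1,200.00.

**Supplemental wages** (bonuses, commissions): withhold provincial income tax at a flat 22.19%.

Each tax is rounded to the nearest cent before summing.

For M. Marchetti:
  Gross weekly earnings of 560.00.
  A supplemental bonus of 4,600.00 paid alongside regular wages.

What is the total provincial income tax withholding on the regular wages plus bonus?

1,088.19

Provincial Income Tax: taxable = 560.00
  41.32 + 16.33% × (560.00 − 400.00) = 41.32 + 16.33% × 160.00 = 67.45
Supplemental (22.19% flat on bonus): 22.19% × 4,600.00 = 1,020.74
Total provincial income tax: 67.45 + 1,020.74 = 1,088.19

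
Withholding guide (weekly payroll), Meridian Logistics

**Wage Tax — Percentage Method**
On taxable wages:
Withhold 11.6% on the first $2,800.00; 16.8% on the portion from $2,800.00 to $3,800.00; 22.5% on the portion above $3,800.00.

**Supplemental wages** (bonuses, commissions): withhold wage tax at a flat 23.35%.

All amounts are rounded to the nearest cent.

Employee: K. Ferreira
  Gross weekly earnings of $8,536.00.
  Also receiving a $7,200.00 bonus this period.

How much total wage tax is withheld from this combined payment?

Wage Tax: taxable = $8,536.00
  $492.80 + 22.5% × ($8,536.00 − $3,800.00) = $492.80 + 22.5% × $4,736.00 = $1,558.40
Supplemental (23.35% flat on bonus): 23.35% × $7,200.00 = $1,681.20
Total wage tax: $1,558.40 + $1,681.20 = $3,239.60

$3,239.60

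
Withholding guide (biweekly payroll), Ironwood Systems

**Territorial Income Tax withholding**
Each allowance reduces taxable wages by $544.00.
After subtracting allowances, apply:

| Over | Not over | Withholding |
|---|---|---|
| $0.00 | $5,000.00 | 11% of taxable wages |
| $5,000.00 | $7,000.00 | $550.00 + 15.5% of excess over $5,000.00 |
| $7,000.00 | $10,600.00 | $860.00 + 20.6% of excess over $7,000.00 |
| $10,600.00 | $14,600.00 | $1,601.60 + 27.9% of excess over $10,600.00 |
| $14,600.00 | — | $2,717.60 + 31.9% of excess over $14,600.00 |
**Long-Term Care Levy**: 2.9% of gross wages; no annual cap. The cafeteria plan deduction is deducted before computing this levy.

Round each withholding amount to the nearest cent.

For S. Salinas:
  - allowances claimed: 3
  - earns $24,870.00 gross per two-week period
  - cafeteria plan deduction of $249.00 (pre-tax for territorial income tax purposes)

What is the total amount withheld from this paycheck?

$6,107.70

Territorial Income Tax: taxable = $24,870.00 − $249.00 − 3×$544.00 = $22,989.00
  $2,717.60 + 31.9% × ($22,989.00 − $14,600.00) = $2,717.60 + 31.9% × $8,389.00 = $5,393.69
Long-Term Care Levy: 2.9% × $24,621.00 = $714.01
Total: $5,393.69 + $714.01 = $6,107.70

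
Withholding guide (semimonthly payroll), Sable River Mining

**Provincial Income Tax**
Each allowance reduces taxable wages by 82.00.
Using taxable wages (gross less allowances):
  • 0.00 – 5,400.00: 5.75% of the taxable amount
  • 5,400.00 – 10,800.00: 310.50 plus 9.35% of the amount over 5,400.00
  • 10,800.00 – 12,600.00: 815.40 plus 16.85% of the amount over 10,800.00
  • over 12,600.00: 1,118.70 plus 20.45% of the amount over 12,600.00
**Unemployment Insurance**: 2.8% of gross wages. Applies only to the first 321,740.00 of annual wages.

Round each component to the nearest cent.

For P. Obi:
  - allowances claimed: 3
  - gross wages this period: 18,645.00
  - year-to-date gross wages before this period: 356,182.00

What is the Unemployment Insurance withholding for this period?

0.00

Unemployment Insurance: YTD 356,182.00 ≥ cap 321,740.00 → 0.00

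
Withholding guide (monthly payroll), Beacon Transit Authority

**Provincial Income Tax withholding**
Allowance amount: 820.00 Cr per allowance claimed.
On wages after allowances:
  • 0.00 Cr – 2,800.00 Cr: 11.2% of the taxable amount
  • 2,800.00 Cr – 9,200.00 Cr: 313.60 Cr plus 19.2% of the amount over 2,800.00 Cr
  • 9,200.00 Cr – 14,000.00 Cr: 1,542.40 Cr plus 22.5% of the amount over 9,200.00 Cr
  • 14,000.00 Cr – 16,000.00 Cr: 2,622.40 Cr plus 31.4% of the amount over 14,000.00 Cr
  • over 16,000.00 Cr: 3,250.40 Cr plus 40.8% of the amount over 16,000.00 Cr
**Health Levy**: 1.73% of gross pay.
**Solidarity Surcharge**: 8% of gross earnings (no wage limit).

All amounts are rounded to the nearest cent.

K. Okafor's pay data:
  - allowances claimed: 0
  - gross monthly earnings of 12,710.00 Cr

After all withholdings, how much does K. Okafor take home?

9,141.17 Cr

Provincial Income Tax: taxable = 12,710.00 Cr
  1,542.40 Cr + 22.5% × (12,710.00 Cr − 9,200.00 Cr) = 1,542.40 Cr + 22.5% × 3,510.00 Cr = 2,332.15 Cr
Health Levy: 1.73% × 12,710.00 Cr = 219.88 Cr
Solidarity Surcharge: 8% × 12,710.00 Cr = 1,016.80 Cr
Total withheld: 2,332.15 Cr + 219.88 Cr + 1,016.80 Cr = 3,568.83 Cr
Net pay: 12,710.00 Cr − 3,568.83 Cr = 9,141.17 Cr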